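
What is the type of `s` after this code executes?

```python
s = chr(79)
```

chr() returns str (single character)

str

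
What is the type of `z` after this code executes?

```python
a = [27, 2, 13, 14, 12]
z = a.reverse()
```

list.reverse() returns None

NoneType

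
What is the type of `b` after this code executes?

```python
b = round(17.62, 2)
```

round() with ndigits arg returns float

float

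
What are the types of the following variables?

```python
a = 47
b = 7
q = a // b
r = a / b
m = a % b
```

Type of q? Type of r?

int // int returns int; int / int returns float

int, float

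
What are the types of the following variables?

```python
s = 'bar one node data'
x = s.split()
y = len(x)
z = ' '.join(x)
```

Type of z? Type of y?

str.join() returns str; len() returns int

str, int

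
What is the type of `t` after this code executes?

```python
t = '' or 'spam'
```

'or' returns first truthy value ('spam', which is str)

str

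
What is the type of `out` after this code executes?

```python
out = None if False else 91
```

Ternary: condition is False, else branch (91) taken → int

int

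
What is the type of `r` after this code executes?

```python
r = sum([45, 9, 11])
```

sum() of ints returns int

int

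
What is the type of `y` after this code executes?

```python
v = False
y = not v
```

'not' always returns bool

bool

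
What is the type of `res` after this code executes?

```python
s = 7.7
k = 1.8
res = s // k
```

float // float returns float (floor division preserves float type)

float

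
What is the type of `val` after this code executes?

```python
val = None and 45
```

'and' returns first falsy value (None)

NoneType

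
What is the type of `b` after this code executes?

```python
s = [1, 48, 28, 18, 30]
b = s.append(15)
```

list.append() returns None (mutates in place)

NoneType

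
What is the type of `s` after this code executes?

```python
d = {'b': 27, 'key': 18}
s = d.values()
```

.values() returns a dict_values view object

dict_values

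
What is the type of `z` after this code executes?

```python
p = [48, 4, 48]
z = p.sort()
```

list.sort() returns None (sorts in place)

NoneType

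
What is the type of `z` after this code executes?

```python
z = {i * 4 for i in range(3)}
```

A set comprehension {expr for x in iterable} produces a set

set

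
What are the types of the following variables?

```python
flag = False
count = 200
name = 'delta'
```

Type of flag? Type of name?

flag is bool; name is str

bool, str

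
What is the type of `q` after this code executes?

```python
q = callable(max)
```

callable() returns bool

bool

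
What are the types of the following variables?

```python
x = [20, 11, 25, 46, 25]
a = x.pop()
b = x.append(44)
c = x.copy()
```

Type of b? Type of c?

list.append() returns None; list.copy() returns list

NoneType, list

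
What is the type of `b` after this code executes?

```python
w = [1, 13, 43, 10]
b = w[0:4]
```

Slicing a list always returns a list

list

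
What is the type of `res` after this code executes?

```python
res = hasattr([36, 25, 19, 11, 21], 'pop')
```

hasattr() returns bool

bool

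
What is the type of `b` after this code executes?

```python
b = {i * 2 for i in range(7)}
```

A set comprehension {expr for x in iterable} produces a set

set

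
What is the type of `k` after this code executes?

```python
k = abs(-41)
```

abs() of int returns int

int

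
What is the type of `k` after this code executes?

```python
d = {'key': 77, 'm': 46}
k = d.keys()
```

.keys() returns a dict_keys view object

dict_keys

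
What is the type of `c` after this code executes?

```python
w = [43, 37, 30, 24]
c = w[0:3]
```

Slicing a list always returns a list

list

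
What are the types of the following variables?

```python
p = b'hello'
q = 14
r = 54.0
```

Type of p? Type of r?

p is bytes; r is float

bytes, float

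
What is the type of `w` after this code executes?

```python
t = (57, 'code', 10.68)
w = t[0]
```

Index 0 of tuple is 57 which is int

int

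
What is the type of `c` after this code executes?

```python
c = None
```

None has type NoneType

NoneType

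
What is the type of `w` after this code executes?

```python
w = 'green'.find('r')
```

str.find() returns int (index, or -1)

int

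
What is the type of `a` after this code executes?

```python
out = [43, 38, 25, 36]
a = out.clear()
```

list.clear() returns None

NoneType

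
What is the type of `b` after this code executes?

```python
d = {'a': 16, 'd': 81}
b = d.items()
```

dict.items() returns a dict_items view

dict_items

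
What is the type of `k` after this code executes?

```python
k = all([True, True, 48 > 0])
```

all() returns bool

bool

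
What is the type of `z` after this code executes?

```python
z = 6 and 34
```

'and' returns the last value when all truthy (34, which is int)

int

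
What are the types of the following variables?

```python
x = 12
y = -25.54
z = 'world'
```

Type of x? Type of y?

x is int; y is float

int, float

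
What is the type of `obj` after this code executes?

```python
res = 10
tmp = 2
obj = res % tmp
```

int % int returns int (10 % 2 = 0)

int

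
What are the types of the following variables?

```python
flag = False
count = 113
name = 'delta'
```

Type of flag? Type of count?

flag is bool; count is int

bool, int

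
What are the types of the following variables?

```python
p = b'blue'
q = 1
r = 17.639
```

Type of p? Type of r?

p is bytes; r is float

bytes, float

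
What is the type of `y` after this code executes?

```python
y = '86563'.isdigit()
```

str.isdigit() returns bool

bool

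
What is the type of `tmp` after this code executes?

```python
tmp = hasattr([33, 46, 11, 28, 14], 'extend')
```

hasattr() returns bool

bool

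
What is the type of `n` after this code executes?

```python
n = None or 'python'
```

'or' with None returns the other value ('python', str)

str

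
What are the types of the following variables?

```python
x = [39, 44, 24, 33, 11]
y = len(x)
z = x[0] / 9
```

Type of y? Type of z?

len() returns int; int / int returns float

int, float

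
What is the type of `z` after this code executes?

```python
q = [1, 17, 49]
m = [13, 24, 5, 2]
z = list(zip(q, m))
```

list(zip(...)) returns a list of tuples

list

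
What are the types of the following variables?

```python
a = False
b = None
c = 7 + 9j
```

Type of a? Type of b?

a is bool; b is NoneType

bool, NoneType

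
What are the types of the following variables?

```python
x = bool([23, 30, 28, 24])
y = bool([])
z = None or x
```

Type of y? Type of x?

bool() returns bool; bool() returns bool

bool, bool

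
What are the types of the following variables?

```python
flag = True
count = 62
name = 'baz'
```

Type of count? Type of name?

count is int; name is str

int, str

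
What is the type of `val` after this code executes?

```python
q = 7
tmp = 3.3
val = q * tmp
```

int * float returns float (7 * 3.3 = 23.1)

float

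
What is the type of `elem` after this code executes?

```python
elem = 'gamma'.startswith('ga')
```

str.startswith() returns bool

bool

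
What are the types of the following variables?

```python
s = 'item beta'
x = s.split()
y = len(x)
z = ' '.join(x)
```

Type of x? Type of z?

str.split() returns list; str.join() returns str

list, str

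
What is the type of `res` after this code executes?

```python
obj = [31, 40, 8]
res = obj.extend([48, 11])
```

list.extend() returns None

NoneType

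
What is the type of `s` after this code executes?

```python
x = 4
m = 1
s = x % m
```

int % int returns int (4 % 1 = 0)

int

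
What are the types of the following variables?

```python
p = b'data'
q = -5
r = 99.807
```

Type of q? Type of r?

q is int; r is float

int, float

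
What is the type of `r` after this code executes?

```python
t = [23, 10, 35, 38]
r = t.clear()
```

list.clear() returns None

NoneType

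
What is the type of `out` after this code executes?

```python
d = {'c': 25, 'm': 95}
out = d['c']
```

Accessing dict[str, int] with key 'c' returns int value 25

int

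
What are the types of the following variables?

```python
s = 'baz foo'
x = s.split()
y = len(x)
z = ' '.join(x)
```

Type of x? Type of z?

str.split() returns list; str.join() returns str

list, str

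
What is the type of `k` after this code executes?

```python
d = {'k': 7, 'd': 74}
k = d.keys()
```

.keys() returns a dict_keys view object

dict_keys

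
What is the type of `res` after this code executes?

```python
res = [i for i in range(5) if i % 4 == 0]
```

A list comprehension [...] produces a list

list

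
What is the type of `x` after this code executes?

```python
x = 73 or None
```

'or' returns first truthy value (73, int)

int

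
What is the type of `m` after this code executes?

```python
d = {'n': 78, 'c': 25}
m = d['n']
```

Accessing dict[str, int] with key 'n' returns int value 78

int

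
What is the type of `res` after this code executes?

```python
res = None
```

None has type NoneType

NoneType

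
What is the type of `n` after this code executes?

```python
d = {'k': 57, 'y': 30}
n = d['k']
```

Accessing dict[str, int] with key 'k' returns int value 57

int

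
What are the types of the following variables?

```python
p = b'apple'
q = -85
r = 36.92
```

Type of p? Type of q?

p is bytes; q is int

bytes, int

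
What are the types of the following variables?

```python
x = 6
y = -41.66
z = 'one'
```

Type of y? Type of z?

y is float; z is str

float, str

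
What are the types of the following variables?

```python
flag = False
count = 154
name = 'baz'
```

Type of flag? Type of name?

flag is bool; name is str

bool, str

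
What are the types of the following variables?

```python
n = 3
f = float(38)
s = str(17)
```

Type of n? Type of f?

n is int; f is float

int, float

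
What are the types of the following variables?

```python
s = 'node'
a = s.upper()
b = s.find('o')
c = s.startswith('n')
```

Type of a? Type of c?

str.upper() returns str; str.startswith() returns bool

str, bool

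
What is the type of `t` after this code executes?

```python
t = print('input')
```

print() returns None

NoneType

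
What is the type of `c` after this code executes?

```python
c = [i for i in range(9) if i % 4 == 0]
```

A list comprehension [...] produces a list

list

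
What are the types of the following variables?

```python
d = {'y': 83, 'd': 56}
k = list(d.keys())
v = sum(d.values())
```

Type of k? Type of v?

list(...) returns list; sum of int values returns int

list, int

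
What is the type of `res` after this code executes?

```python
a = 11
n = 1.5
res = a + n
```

int + float returns float (11 + 1.5 = 12.5)

float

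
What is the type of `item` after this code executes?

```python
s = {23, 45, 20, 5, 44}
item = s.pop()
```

Popping from a set of ints returns int

int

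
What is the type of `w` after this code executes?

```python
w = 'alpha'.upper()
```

str.upper() returns str

str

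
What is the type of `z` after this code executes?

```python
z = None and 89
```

'and' returns first falsy value (None)

NoneType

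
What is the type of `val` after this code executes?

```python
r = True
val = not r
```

'not' always returns bool

bool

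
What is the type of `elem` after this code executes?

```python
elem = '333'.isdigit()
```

str.isdigit() returns bool

bool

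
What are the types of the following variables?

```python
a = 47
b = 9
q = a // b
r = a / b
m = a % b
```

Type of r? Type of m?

int / int returns float; int % int returns int

float, int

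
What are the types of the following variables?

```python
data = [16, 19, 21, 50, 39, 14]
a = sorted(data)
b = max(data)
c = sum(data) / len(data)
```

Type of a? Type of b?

sorted() returns list; max of ints returns int

list, int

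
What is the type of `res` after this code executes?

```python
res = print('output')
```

print() returns None

NoneType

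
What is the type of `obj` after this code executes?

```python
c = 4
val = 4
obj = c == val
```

Equality comparison returns bool

bool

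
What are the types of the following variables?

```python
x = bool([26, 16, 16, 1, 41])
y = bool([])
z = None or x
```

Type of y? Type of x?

bool() returns bool; bool() returns bool

bool, bool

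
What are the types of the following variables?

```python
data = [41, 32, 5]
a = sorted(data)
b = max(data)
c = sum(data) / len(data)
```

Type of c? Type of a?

int / int returns float; sorted() returns list

float, list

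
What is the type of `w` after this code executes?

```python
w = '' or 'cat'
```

'or' returns first truthy value ('cat', which is str)

str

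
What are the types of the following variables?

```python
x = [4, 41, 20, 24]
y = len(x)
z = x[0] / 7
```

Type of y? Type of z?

len() returns int; int / int returns float

int, float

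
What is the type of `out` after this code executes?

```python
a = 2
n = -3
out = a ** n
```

int ** negative int returns float

float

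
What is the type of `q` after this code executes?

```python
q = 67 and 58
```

'and' returns the last value when all truthy (58, which is int)

int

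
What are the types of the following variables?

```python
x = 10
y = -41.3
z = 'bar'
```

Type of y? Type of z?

y is float; z is str

float, str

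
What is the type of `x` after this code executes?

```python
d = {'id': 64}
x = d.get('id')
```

dict.get() returns the value (int) when key is found

int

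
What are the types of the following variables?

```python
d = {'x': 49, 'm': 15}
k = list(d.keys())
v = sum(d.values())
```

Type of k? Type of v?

list(...) returns list; sum of int values returns int

list, int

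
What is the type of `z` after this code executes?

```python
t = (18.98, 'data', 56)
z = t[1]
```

Index 1 of tuple is 'data' which is str

str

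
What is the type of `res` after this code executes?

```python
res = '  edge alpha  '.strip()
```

str.strip() returns str

str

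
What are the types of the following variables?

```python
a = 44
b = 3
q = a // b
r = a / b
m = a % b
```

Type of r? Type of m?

int / int returns float; int % int returns int

float, int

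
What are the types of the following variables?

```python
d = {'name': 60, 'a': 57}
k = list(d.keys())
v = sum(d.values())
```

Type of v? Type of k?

sum of int values returns int; list(...) returns list

int, list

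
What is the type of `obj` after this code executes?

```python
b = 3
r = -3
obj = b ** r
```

int ** negative int returns float

float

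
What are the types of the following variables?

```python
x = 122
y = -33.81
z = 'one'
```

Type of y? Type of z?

y is float; z is str

float, str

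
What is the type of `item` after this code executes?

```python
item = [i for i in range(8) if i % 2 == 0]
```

A list comprehension [...] produces a list

list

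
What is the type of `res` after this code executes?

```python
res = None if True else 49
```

Ternary: condition is True, if branch (None) taken → NoneType

NoneType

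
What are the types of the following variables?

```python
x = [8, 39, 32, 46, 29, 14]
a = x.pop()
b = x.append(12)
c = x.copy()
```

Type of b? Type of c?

list.append() returns None; list.copy() returns list

NoneType, list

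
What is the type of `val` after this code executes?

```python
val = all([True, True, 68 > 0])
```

all() returns bool

bool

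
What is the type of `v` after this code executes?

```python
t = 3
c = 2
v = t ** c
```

int ** positive int returns int (3 ** 2 = 9)

int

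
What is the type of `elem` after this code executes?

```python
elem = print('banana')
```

print() returns None

NoneType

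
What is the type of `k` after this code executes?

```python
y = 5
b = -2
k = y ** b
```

int ** negative int returns float

float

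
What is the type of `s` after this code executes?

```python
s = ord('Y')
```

ord() returns int (Unicode code point)

int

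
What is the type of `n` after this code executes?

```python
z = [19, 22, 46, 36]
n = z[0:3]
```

Slicing a list always returns a list

list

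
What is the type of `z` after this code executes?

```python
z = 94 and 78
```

'and' returns the last value when all truthy (78, which is int)

int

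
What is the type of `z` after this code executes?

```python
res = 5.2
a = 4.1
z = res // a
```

float // float returns float (floor division preserves float type)

float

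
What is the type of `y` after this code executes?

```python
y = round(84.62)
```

round() with no ndigits arg returns int

int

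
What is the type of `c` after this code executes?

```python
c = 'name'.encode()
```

str.encode() returns bytes

bytes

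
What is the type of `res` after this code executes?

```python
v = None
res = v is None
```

'is' comparison returns bool

bool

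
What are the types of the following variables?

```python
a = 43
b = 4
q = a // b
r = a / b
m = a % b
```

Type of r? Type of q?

int / int returns float; int // int returns int

float, int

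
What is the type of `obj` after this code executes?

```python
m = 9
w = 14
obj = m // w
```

int // int returns int (9 // 14 = 0)

int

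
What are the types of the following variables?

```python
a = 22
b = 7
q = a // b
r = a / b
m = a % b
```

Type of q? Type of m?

int // int returns int; int % int returns int

int, int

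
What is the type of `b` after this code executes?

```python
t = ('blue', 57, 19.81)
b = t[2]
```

Index 2 of tuple is 19.81 which is float

float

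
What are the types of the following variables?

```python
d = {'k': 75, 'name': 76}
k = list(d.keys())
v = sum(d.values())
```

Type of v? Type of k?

sum of int values returns int; list(...) returns list

int, list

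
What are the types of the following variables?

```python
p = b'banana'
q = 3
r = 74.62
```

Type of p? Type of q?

p is bytes; q is int

bytes, int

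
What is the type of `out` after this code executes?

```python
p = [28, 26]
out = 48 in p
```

'in' operator returns bool

bool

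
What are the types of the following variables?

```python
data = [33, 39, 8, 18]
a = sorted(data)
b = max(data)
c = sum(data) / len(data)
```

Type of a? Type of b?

sorted() returns list; max of ints returns int

list, int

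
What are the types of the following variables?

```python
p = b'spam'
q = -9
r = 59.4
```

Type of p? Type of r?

p is bytes; r is float

bytes, float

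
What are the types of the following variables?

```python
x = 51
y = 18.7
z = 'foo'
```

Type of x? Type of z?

x is int; z is str

int, str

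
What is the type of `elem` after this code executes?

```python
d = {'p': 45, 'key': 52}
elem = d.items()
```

dict.items() returns a dict_items view

dict_items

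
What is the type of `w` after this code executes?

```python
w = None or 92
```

'or' with None returns the other value (92, int)

int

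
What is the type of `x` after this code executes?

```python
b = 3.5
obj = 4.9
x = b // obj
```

float // float returns float (floor division preserves float type)

float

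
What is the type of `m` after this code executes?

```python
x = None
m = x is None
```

'is' comparison returns bool

bool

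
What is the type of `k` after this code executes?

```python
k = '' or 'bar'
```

'or' returns first truthy value ('bar', which is str)

str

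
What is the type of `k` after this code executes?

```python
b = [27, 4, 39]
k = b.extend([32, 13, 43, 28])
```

list.extend() returns None

NoneType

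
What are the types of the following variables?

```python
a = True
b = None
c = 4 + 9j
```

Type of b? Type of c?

b is NoneType; c is complex

NoneType, complex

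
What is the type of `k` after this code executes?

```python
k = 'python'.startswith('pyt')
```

str.startswith() returns bool

bool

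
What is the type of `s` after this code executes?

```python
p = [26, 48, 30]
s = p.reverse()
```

list.reverse() returns None

NoneType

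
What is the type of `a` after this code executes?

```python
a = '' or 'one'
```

'or' returns first truthy value ('one', which is str)

str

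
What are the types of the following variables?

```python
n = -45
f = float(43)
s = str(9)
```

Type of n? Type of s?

n is int; s is str

int, str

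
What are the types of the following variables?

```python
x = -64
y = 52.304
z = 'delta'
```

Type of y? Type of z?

y is float; z is str

float, str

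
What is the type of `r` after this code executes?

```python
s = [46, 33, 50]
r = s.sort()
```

list.sort() returns None (sorts in place)

NoneType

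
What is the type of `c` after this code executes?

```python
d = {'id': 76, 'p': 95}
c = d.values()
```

.values() returns a dict_values view object

dict_values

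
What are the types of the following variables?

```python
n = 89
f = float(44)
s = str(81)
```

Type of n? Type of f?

n is int; f is float

int, float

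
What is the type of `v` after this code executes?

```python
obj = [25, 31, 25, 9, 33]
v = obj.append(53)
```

list.append() returns None (mutates in place)

NoneType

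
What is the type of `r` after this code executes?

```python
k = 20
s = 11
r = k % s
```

int % int returns int (20 % 11 = 9)

int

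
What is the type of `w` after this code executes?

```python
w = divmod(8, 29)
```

divmod() returns a tuple (quotient, remainder)

tuple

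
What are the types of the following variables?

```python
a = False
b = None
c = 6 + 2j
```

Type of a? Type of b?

a is bool; b is NoneType

bool, NoneType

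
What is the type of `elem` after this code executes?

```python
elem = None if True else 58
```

Ternary: condition is True, if branch (None) taken → NoneType

NoneType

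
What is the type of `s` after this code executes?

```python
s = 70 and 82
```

'and' returns the last value when all truthy (82, which is int)

int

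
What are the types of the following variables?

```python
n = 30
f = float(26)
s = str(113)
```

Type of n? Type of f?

n is int; f is float

int, float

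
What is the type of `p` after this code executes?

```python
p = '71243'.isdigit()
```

str.isdigit() returns bool

bool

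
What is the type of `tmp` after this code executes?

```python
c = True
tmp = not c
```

'not' always returns bool

bool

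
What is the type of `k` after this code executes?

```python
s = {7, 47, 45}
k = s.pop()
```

Popping from a set of ints returns int

int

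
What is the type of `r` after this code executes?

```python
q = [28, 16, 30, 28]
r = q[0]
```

Indexing a list of ints returns int (q[0] = 28)

int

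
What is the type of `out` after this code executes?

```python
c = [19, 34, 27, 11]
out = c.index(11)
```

list.index() returns int

int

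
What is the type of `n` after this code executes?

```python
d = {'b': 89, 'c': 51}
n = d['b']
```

Accessing dict[str, int] with key 'b' returns int value 89

int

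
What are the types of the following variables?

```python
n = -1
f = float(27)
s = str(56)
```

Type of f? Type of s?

f is float; s is str

float, str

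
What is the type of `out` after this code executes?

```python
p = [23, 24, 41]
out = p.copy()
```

list.copy() returns list

list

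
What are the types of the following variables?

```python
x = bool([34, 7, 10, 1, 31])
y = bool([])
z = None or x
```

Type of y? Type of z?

bool() returns bool; None or <bool> returns the bool

bool, bool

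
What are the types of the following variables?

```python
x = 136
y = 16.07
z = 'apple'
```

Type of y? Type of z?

y is float; z is str

float, str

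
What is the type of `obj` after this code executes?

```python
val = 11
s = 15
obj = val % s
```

int % int returns int (11 % 15 = 11)

int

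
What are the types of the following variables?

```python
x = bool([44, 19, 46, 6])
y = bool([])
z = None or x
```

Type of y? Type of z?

bool() returns bool; None or <bool> returns the bool

bool, bool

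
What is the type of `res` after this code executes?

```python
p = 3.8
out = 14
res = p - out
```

float - int returns float (3.8 - 14 = -10.2)

float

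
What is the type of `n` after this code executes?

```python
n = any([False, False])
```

any() returns bool

bool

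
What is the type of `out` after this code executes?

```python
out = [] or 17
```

'or' returns first truthy value (17, which is int)

int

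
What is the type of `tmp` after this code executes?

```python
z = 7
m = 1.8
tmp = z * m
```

int * float returns float (7 * 1.8 = 12.6)

float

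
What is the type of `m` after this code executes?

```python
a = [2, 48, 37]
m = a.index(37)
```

list.index() returns int

int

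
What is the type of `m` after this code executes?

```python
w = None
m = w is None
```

'is' comparison returns bool

bool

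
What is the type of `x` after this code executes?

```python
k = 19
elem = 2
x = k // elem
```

int // int returns int (19 // 2 = 9)

int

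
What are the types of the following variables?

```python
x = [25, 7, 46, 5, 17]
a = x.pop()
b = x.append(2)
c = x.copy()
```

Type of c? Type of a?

list.copy() returns list; list.pop() returns the element (int)

list, int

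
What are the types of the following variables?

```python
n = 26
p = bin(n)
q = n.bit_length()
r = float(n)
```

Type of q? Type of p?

int.bit_length() returns int; bin() returns str

int, str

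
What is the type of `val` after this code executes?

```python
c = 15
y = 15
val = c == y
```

Equality comparison returns bool

bool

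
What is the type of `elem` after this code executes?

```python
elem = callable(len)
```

callable() returns bool

bool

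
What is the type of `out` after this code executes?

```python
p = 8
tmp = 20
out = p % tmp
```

int % int returns int (8 % 20 = 8)

int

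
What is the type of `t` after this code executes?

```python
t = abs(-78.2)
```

abs() of float returns float

float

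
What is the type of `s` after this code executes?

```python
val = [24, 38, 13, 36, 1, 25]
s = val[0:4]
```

Slicing a list always returns a list

list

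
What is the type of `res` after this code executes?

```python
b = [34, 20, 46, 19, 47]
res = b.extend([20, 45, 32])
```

list.extend() returns None

NoneType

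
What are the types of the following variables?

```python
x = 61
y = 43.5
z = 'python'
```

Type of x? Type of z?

x is int; z is str

int, str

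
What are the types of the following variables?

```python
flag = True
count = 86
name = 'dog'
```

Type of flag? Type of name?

flag is bool; name is str

bool, str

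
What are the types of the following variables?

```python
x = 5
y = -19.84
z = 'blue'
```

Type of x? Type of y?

x is int; y is float

int, float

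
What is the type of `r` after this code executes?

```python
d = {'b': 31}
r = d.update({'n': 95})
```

dict.update() returns None

NoneType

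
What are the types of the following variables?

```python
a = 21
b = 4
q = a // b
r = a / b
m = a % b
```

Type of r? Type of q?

int / int returns float; int // int returns int

float, int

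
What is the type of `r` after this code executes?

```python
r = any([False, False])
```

any() returns bool

bool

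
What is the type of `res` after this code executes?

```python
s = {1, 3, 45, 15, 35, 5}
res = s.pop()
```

Popping from a set of ints returns int

int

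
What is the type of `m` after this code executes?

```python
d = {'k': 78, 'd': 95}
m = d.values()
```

.values() returns a dict_values view object

dict_values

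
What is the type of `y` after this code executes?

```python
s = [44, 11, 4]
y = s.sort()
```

list.sort() returns None (sorts in place)

NoneType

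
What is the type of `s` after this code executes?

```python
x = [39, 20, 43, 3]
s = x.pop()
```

list.pop() returns the popped element (int here)

int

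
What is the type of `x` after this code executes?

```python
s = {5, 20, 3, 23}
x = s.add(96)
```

set.add() returns None (mutates in place)

NoneType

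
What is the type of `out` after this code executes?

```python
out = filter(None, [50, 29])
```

filter() returns a filter iterator object

filter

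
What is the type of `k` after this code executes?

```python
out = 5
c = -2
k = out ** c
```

int ** negative int returns float

float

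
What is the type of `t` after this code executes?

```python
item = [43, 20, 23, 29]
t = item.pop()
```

list.pop() returns the popped element (int here)

int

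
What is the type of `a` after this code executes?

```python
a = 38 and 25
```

'and' returns the last value when all truthy (25, which is int)

int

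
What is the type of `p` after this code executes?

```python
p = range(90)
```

range() returns a range object

range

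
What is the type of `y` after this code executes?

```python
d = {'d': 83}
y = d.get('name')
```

dict.get() returns None when key 'name' is not found and no default given

NoneType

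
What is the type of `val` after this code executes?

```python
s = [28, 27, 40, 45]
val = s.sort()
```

list.sort() returns None (sorts in place)

NoneType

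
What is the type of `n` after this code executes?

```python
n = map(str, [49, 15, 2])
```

map() returns a map iterator object

map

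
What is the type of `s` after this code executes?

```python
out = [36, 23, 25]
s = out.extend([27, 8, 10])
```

list.extend() returns None

NoneType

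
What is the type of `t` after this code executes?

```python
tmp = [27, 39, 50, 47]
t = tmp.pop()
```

list.pop() returns the popped element (int here)

int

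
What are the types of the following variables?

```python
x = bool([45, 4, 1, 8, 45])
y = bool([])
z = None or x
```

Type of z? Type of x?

None or <bool> returns the bool; bool() returns bool

bool, bool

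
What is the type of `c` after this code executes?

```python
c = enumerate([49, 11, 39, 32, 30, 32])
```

enumerate() returns an enumerate iterator object

enumerate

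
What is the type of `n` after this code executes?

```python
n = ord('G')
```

ord() returns int (Unicode code point)

int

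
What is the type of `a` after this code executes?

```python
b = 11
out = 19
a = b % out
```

int % int returns int (11 % 19 = 11)

int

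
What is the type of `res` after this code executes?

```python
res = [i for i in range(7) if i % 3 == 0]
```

A list comprehension [...] produces a list

list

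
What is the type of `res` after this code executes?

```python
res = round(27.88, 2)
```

round() with ndigits arg returns float

float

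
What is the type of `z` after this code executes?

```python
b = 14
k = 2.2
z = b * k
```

int * float returns float (14 * 2.2 = 30.8)

float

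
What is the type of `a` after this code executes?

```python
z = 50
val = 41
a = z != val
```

Comparison operators return bool

bool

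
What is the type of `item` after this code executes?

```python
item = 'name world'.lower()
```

str.lower() returns str

str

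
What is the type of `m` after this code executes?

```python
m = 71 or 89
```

'or' returns the first truthy value (71, which is int)

int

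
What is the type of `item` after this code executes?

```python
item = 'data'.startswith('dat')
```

str.startswith() returns bool

bool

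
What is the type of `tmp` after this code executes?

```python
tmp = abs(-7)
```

abs() of int returns int

int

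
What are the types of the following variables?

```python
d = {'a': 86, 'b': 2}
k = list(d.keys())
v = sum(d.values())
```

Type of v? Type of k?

sum of int values returns int; list(...) returns list

int, list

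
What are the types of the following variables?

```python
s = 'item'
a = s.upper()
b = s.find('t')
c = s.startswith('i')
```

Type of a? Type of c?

str.upper() returns str; str.startswith() returns bool

str, bool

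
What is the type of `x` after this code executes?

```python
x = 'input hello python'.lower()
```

str.lower() returns str

str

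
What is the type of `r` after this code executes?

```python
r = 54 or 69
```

'or' returns the first truthy value (54, which is int)

int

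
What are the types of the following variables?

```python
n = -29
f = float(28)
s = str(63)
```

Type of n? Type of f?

n is int; f is float

int, float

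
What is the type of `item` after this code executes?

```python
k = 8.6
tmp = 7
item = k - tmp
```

float - int returns float (8.6 - 7 = 1.6)

float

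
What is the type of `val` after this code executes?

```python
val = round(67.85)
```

round() with no ndigits arg returns int

int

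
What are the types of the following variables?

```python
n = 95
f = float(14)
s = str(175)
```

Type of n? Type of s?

n is int; s is str

int, str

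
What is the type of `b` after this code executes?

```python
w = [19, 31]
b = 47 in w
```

'in' operator returns bool

bool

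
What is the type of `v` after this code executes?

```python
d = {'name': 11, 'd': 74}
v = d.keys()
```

.keys() returns a dict_keys view object

dict_keys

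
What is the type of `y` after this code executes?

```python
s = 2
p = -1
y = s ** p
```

int ** negative int returns float

float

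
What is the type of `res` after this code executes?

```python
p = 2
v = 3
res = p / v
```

int / int always returns float in Python 3 (2 / 3 = 0.666667)

float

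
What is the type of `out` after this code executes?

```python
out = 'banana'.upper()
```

str.upper() returns str

str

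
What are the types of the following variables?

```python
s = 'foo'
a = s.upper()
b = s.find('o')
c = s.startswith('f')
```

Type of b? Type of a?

str.find() returns int; str.upper() returns str

int, str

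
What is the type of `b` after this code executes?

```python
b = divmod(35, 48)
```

divmod() returns a tuple (quotient, remainder)

tuple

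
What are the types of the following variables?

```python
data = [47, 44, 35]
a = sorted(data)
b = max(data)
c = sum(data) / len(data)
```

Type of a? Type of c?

sorted() returns list; int / int returns float

list, float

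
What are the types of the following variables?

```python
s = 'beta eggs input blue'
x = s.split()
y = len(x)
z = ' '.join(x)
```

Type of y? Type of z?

len() returns int; str.join() returns str

int, str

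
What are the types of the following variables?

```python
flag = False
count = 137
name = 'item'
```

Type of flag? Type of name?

flag is bool; name is str

bool, str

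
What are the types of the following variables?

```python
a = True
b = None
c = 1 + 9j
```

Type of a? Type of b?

a is bool; b is NoneType

bool, NoneType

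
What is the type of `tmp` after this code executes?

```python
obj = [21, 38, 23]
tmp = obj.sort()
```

list.sort() returns None (sorts in place)

NoneType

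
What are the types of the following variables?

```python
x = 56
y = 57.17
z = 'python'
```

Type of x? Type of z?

x is int; z is str

int, str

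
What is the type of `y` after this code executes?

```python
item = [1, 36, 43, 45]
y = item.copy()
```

list.copy() returns list

list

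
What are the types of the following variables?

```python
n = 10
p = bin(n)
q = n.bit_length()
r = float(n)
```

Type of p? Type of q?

bin() returns str; int.bit_length() returns int

str, int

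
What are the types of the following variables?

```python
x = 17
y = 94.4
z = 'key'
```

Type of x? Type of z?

x is int; z is str

int, str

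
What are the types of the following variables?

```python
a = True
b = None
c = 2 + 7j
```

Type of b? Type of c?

b is NoneType; c is complex

NoneType, complex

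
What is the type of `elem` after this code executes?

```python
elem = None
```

None has type NoneType

NoneType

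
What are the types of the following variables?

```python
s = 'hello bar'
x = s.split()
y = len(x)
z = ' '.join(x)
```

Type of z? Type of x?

str.join() returns str; str.split() returns list

str, list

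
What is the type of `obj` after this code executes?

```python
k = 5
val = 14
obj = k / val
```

int / int always returns float in Python 3 (5 / 14 = 0.357143)

float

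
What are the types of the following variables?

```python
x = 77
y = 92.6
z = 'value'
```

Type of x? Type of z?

x is int; z is str

int, str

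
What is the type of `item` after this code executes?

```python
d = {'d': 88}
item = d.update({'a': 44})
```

dict.update() returns None

NoneType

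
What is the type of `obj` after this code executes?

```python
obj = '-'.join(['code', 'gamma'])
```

str.join() returns str

str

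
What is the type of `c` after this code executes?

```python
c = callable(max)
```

callable() returns bool

bool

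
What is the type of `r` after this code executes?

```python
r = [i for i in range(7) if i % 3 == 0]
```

A list comprehension [...] produces a list

list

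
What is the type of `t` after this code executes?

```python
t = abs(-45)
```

abs() of int returns int

int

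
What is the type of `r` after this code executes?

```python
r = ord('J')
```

ord() returns int (Unicode code point)

int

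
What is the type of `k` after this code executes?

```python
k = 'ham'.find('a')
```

str.find() returns int (index, or -1)

int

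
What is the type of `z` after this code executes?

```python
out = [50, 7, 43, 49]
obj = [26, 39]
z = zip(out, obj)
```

zip() returns a zip iterator object

zip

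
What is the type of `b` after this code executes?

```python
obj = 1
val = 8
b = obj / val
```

int / int always returns float in Python 3 (1 / 8 = 0.125)

float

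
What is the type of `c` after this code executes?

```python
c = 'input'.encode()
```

str.encode() returns bytes

bytes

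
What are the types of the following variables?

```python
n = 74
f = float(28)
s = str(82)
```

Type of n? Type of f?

n is int; f is float

int, float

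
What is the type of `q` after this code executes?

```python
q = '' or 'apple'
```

'or' returns first truthy value ('apple', which is str)

str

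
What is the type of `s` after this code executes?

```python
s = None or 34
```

'or' with None returns the other value (34, int)

int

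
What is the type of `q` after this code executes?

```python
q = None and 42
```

'and' returns first falsy value (None)

NoneType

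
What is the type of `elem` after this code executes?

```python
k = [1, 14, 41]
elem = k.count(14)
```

list.count() returns int

int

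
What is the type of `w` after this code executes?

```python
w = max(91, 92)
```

max() of ints returns int

int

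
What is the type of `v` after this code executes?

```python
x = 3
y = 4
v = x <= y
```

Comparison operators return bool

bool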